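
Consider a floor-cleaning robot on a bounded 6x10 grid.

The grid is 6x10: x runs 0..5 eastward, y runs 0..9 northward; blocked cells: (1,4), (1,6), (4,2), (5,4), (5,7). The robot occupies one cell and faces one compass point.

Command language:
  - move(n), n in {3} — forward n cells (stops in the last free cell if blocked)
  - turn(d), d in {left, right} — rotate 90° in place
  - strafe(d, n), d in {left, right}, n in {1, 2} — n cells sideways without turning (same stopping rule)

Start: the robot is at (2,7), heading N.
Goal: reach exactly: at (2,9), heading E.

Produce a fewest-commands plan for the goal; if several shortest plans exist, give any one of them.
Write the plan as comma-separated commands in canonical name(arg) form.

t0: at (2,7), heading N
1. move(3) → at (2,9), heading N
2. turn(right) → at (2,9), heading E
no 1-step plan works, so 2 is optimal.

move(3), turn(right)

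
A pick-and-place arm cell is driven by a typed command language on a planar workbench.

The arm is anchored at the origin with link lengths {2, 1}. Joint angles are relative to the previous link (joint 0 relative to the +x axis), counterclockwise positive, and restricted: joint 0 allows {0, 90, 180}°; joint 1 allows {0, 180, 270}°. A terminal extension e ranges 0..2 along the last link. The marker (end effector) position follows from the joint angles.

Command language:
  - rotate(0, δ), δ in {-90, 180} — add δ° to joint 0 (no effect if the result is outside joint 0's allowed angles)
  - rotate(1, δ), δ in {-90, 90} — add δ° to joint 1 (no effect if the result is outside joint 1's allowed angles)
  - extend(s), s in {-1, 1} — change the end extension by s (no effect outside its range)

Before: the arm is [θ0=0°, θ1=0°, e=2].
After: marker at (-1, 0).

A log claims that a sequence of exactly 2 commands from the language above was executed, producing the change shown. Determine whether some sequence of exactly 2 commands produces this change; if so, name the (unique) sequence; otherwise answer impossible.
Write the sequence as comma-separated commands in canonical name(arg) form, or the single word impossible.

initial: [θ0=0°, θ1=0°, e=2]
1. rotate(1, -90) → [θ0=0°, θ1=270°, e=2]
2. rotate(1, -90) → [θ0=0°, θ1=180°, e=2]
no other 2-command option fits: unique.

rotate(1, -90), rotate(1, -90)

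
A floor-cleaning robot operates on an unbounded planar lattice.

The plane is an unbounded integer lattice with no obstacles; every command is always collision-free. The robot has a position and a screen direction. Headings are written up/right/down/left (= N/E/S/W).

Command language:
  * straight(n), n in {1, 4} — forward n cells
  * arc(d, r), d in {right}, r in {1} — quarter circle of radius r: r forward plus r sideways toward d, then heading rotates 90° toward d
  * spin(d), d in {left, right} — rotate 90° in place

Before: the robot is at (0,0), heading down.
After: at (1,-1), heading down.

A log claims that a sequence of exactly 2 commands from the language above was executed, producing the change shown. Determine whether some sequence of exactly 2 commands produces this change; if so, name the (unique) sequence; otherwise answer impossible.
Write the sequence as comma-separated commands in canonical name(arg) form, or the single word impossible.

key: still facing S at the end — net rotation zero over 2 steps
initial: at (0,0), heading down
1. spin(left) → at (0,0), heading right
2. arc(right, 1) → at (1,-1), heading down
uniquely the one of 25 2-step routes that fits.

spin(left), arc(right, 1)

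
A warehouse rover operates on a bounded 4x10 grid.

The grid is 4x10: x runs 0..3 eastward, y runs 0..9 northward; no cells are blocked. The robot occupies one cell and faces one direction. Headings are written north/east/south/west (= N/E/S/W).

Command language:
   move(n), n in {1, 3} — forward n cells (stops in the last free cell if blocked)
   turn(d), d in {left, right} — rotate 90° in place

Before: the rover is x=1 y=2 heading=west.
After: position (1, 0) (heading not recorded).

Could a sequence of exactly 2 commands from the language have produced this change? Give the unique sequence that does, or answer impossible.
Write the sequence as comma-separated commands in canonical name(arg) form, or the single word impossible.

key: running move(3) before turn(left) would end elsewhere — order is forced
begin: x=1 y=2 heading=west
t=1 turn(left) ⇒ x=1 y=2 heading=south
t=2 move(3) ⇒ x=1 y=0 heading=south
all 16 alternatives checked — unique.

turn(left), move(3)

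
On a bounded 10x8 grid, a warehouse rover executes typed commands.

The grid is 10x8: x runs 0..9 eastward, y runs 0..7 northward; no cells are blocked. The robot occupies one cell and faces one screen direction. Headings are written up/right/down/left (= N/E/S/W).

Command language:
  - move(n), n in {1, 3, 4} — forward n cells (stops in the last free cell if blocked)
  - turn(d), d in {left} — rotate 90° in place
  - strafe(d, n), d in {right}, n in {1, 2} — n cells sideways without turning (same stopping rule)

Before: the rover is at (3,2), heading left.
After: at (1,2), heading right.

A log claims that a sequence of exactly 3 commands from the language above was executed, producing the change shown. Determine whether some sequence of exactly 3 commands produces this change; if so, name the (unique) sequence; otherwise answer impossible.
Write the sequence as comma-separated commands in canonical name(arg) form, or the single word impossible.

key: position moved to (1,2) AND the heading swung to E — translation plus rotation needed
start: at (3,2), heading left
[1] after turn(left): at (3,2), heading down
[2] after strafe(right, 2): at (1,2), heading down
[3] after turn(left): at (1,2), heading right
no rival 3-sequence matches.

turn(left), strafe(right, 2), turn(left)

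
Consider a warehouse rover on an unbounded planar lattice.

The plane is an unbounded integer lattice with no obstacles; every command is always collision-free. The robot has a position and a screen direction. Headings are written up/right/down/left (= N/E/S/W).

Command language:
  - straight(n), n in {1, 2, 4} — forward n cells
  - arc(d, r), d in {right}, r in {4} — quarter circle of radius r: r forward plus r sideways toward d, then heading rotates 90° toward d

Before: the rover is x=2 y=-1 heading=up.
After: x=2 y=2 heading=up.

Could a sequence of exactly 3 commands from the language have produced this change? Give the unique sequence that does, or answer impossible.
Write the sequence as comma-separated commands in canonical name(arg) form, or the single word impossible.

straight(1), straight(1), straight(1)

key: still facing N at the end — nothing in the sequence rotates
begin: x=2 y=-1 heading=up
step 1 (straight(1)): x=2 y=0 heading=up
step 2 (straight(1)): x=2 y=1 heading=up
step 3 (straight(1)): x=2 y=2 heading=up
no other 3-command option fits: unique.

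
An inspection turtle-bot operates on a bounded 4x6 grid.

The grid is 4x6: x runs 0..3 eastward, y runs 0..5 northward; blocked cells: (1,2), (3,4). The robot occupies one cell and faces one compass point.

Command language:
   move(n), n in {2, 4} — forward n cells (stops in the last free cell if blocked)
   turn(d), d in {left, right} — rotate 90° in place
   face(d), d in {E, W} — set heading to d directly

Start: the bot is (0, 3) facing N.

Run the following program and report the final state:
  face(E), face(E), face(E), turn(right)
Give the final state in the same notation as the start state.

(0, 3) facing S

begin: (0, 3) facing N
1. face(E) → (0, 3) facing E
2. face(E) → (0, 3) facing E
3. face(E) → (0, 3) facing E
4. turn(right) → (0, 3) facing S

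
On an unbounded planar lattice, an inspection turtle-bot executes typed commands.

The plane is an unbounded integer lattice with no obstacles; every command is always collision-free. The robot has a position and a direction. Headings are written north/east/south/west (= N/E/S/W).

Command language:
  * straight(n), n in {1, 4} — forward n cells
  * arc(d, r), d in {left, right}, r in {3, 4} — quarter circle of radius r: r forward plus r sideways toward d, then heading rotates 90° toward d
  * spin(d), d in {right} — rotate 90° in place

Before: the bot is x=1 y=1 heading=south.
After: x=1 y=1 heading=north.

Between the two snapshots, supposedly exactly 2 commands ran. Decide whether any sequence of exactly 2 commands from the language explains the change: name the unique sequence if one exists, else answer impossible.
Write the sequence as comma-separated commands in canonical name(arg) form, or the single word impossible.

spin(right), spin(right)

key: (1,1) unmoved — no command in the sequence translates
t0: x=1 y=1 heading=south
[1] after spin(right): x=1 y=1 heading=west
[2] after spin(right): x=1 y=1 heading=north
uniquely the one of 49 2-step routes that fits.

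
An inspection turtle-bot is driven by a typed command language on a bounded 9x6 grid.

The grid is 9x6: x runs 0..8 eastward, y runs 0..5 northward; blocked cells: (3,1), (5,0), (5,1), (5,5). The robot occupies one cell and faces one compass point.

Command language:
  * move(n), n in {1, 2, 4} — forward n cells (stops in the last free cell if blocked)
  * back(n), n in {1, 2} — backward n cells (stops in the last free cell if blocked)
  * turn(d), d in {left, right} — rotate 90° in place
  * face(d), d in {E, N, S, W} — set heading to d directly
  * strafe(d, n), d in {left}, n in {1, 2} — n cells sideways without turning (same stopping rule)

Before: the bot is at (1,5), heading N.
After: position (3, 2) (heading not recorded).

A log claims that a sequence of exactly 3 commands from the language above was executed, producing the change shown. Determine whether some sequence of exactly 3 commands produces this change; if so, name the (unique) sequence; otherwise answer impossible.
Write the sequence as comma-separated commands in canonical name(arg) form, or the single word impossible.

face(S), strafe(left, 2), move(4)

key: move(4) is stopped early by the blocked cell at (3,1)
from: at (1,5), heading N
t=1 face(S) ⇒ at (1,5), heading S
t=2 strafe(left, 2) ⇒ at (3,5), heading S
t=3 move(4) ⇒ at (3,2), heading S
all 2197 alternatives checked — unique.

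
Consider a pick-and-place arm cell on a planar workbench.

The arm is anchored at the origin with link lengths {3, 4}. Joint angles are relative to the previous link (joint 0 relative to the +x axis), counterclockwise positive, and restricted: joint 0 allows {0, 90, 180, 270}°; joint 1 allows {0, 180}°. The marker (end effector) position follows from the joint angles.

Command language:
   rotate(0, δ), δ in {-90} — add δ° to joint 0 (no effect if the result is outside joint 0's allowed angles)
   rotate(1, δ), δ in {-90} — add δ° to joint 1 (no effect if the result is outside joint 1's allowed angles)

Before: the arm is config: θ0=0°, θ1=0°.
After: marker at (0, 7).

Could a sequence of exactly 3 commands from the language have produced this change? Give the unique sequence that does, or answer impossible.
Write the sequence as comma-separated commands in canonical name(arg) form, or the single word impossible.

rotate(0, -90), rotate(0, -90), rotate(0, -90)

t0: config: θ0=0°, θ1=0°
step 1 (rotate(0, -90)): config: θ0=270°, θ1=0°
step 2 (rotate(0, -90)): config: θ0=180°, θ1=0°
step 3 (rotate(0, -90)): config: θ0=90°, θ1=0°
all 8 alternatives checked — unique.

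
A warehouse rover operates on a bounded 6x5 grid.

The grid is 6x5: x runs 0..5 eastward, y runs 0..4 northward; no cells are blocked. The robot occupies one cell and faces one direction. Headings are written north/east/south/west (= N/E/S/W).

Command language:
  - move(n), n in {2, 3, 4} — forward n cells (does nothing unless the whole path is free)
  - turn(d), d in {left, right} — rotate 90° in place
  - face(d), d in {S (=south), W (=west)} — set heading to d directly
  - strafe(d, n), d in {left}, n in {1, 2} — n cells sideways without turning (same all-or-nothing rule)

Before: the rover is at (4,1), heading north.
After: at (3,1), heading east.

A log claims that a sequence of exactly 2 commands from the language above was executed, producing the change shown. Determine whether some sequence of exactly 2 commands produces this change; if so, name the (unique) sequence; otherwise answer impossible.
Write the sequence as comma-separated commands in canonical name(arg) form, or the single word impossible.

key: order matters: swapping strafe(left, 1) and turn(right) lands elsewhere
start: at (4,1), heading north
[1] after strafe(left, 1): at (3,1), heading north
[2] after turn(right): at (3,1), heading east
no other 2-command option fits: unique.

strafe(left, 1), turn(right)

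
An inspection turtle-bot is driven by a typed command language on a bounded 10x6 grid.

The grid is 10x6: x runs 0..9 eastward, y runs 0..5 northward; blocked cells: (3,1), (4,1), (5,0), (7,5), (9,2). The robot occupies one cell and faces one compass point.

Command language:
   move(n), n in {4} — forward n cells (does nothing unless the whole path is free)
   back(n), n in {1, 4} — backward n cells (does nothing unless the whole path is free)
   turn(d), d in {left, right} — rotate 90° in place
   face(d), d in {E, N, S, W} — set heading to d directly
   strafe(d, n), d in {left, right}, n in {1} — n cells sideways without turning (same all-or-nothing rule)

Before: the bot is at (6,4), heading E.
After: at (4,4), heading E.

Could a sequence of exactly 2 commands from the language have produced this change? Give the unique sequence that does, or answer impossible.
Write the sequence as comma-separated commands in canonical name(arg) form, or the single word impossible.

back(1), back(1)

key: heading stays E — no command in the sequence turns
initial: at (6,4), heading E
step 1 (back(1)): at (5,4), heading E
step 2 (back(1)): at (4,4), heading E
all 121 alternatives checked — unique.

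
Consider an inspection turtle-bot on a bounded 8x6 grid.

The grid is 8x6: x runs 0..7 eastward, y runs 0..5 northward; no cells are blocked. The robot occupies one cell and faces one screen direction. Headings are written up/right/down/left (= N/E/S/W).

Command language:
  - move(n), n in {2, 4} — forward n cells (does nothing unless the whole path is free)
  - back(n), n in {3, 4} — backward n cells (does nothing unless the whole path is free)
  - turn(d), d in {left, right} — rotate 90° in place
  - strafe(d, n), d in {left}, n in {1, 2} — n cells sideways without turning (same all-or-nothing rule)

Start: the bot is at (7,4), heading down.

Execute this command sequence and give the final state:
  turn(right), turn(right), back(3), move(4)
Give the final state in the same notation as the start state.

at (7,5), heading up

start: at (7,4), heading down
t=1 turn(right) ⇒ at (7,4), heading left
t=2 turn(right) ⇒ at (7,4), heading up
t=3 back(3) ⇒ at (7,1), heading up
t=4 move(4) ⇒ at (7,5), heading up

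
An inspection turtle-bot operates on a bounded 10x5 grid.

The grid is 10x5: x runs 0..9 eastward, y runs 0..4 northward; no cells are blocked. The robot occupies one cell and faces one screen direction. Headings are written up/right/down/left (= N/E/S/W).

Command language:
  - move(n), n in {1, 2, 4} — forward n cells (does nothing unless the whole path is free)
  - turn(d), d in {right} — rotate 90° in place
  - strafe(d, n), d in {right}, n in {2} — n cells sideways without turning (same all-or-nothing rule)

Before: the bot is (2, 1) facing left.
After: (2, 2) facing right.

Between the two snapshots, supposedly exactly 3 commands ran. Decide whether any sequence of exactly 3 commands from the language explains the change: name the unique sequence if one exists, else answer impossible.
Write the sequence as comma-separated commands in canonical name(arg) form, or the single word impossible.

turn(right), move(1), turn(right)

key: cell and facing (now E) both changed — the 3 commands mix motion and turning
t0: (2, 1) facing left
t=1 turn(right) ⇒ (2, 1) facing up
t=2 move(1) ⇒ (2, 2) facing up
t=3 turn(right) ⇒ (2, 2) facing right
all 125 alternatives checked — unique.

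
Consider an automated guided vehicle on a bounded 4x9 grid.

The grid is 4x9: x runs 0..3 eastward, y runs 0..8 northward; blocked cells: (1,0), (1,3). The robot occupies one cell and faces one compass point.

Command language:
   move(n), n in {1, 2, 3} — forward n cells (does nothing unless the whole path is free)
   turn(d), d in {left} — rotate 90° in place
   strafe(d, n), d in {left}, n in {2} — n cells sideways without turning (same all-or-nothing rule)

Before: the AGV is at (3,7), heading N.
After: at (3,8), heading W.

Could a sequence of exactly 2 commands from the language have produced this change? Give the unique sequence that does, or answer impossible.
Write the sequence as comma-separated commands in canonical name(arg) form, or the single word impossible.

key: cell and facing (now W) both changed — the 2 commands mix motion and turning
t0: at (3,7), heading N
1. move(1) → at (3,8), heading N
2. turn(left) → at (3,8), heading W
no rival 2-sequence matches.

move(1), turn(left)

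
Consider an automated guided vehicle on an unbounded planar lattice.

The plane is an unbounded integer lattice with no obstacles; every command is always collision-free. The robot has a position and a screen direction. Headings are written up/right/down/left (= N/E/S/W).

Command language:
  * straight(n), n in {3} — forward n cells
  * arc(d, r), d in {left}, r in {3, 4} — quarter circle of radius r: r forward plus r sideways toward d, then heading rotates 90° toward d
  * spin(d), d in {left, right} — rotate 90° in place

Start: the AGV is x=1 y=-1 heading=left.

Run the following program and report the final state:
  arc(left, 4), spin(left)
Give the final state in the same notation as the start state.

t0: x=1 y=-1 heading=left
[1] after arc(left, 4): x=-3 y=-5 heading=down
[2] after spin(left): x=-3 y=-5 heading=right

x=-3 y=-5 heading=right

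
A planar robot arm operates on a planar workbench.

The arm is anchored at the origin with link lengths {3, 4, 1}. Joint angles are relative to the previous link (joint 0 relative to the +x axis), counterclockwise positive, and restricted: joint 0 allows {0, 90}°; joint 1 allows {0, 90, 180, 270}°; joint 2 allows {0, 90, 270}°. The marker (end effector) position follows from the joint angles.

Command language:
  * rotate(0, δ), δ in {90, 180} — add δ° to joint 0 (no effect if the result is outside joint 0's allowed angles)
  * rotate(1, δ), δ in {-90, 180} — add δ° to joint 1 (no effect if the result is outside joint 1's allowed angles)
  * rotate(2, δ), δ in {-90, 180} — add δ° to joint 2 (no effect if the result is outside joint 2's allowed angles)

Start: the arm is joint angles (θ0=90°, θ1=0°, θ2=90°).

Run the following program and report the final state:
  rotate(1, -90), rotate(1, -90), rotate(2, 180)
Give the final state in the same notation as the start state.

joint angles (θ0=90°, θ1=180°, θ2=270°)

t0: joint angles (θ0=90°, θ1=0°, θ2=90°)
[1] after rotate(1, -90): joint angles (θ0=90°, θ1=270°, θ2=90°)
[2] after rotate(1, -90): joint angles (θ0=90°, θ1=180°, θ2=90°)
[3] after rotate(2, 180): joint angles (θ0=90°, θ1=180°, θ2=270°)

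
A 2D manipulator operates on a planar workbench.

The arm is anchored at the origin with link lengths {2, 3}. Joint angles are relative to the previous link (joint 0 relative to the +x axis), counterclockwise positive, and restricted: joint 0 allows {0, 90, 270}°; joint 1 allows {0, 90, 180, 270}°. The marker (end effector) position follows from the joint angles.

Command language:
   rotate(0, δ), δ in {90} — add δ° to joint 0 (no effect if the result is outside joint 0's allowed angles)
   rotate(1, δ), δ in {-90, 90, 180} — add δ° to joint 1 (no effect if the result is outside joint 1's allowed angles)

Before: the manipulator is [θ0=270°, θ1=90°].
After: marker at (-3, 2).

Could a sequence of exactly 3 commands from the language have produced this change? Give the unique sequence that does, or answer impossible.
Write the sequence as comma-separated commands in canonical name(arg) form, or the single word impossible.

t0: [θ0=270°, θ1=90°]
[1] after rotate(0, 90): [θ0=0°, θ1=90°]
[2] after rotate(0, 90): [θ0=90°, θ1=90°]
[3] after rotate(0, 90): [θ0=90°, θ1=90°]
all 64 alternatives checked — unique.

rotate(0, 90), rotate(0, 90), rotate(0, 90)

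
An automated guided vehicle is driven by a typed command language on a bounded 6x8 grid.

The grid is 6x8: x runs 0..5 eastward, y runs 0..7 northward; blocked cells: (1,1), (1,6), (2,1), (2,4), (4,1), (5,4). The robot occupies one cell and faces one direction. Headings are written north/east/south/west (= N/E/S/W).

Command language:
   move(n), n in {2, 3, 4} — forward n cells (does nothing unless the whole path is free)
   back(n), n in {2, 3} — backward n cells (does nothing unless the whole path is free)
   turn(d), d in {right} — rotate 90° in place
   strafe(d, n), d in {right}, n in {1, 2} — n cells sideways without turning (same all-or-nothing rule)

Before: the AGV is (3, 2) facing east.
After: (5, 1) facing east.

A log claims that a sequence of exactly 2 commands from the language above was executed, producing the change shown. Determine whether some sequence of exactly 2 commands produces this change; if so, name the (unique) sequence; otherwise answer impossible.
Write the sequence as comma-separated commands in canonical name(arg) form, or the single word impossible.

key: running strafe(right, 1) before move(2) would end elsewhere — order is forced
initial: (3, 2) facing east
step 1 (move(2)): (5, 2) facing east
step 2 (strafe(right, 1)): (5, 1) facing east
all 64 alternatives checked — unique.

move(2), strafe(right, 1)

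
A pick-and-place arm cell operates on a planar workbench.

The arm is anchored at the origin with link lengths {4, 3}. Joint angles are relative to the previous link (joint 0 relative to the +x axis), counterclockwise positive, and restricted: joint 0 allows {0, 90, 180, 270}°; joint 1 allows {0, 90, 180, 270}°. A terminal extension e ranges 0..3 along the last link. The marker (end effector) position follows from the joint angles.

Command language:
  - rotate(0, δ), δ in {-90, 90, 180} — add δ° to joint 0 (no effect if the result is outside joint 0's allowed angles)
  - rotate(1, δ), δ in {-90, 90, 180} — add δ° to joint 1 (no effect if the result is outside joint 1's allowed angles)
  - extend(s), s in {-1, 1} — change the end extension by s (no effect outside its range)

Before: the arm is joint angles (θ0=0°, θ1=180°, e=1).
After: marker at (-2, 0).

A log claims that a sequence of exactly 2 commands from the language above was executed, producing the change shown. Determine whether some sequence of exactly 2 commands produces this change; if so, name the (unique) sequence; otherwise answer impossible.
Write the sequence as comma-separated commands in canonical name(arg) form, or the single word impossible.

extend(1), extend(1)

start: joint angles (θ0=0°, θ1=180°, e=1)
step 1 (extend(1)): joint angles (θ0=0°, θ1=180°, e=2)
step 2 (extend(1)): joint angles (θ0=0°, θ1=180°, e=3)
no rival 2-sequence matches.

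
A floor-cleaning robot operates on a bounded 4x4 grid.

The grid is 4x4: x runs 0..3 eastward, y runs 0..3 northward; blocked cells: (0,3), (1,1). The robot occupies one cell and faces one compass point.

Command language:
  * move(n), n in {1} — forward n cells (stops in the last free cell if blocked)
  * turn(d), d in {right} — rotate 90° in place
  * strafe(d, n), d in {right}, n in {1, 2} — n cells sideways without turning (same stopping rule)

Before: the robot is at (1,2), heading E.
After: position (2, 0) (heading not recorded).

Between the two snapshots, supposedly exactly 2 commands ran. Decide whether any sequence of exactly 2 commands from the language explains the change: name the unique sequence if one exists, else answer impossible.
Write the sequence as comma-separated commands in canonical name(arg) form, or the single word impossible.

key: order matters: swapping move(1) and strafe(right, 2) lands elsewhere
start: at (1,2), heading E
step 1 (move(1)): at (2,2), heading E
step 2 (strafe(right, 2)): at (2,0), heading E
no rival 2-sequence matches.

move(1), strafe(right, 2)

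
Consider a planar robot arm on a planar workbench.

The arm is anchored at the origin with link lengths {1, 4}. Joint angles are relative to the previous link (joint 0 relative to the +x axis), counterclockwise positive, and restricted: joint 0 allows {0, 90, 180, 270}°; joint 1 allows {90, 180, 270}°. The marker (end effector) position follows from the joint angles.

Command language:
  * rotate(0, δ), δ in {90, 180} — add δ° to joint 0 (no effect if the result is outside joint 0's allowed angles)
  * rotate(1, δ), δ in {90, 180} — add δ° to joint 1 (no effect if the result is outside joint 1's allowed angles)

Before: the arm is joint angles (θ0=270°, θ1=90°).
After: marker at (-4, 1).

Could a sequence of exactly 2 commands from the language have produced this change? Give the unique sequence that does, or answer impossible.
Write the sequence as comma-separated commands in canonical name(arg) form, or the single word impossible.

initial: joint angles (θ0=270°, θ1=90°)
[1] after rotate(0, 90): joint angles (θ0=0°, θ1=90°)
[2] after rotate(0, 90): joint angles (θ0=90°, θ1=90°)
uniquely the one of 16 2-step routes that fits.

rotate(0, 90), rotate(0, 90)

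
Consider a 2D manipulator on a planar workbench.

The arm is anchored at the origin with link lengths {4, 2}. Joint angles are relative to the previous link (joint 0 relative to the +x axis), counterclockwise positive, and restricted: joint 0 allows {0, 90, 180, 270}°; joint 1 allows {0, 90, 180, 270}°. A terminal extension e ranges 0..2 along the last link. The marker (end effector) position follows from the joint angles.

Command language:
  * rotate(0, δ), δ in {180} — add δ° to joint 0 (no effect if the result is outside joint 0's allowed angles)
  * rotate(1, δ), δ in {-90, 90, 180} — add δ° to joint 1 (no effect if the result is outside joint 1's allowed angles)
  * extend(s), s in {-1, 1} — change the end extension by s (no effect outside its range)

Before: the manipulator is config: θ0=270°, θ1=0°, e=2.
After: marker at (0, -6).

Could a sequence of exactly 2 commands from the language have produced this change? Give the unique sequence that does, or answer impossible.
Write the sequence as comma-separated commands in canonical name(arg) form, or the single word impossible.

extend(-1), extend(-1)

t0: config: θ0=270°, θ1=0°, e=2
t=1 extend(-1) ⇒ config: θ0=270°, θ1=0°, e=1
t=2 extend(-1) ⇒ config: θ0=270°, θ1=0°, e=0
all 36 alternatives checked — unique.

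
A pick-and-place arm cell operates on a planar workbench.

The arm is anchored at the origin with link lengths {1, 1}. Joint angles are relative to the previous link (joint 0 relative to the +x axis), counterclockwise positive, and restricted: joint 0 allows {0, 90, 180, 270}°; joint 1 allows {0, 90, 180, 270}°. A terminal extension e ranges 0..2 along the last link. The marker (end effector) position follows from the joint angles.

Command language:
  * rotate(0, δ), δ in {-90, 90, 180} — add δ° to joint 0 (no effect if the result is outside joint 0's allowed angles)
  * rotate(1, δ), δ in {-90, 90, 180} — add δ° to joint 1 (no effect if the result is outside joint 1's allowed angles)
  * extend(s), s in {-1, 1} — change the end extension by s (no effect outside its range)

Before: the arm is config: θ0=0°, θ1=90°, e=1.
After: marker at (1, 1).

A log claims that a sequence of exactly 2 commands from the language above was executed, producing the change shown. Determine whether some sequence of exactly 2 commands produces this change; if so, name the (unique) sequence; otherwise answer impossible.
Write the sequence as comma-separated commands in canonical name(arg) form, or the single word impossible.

extend(-1), extend(-1)

begin: config: θ0=0°, θ1=90°, e=1
1. extend(-1) → config: θ0=0°, θ1=90°, e=0
2. extend(-1) → config: θ0=0°, θ1=90°, e=0
no rival 2-sequence matches.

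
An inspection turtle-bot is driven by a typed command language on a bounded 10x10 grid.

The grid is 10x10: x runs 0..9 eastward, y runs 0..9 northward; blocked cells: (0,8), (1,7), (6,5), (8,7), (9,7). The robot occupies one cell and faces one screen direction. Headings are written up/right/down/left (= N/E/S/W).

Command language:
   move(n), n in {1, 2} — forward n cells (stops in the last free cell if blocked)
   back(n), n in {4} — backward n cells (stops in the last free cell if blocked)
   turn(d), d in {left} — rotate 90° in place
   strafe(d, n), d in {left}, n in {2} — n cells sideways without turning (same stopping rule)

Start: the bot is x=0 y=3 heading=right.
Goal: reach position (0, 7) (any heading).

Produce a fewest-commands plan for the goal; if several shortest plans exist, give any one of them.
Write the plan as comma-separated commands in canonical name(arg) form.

strafe(left, 2), strafe(left, 2)

begin: x=0 y=3 heading=right
t=1 strafe(left, 2) ⇒ x=0 y=5 heading=right
t=2 strafe(left, 2) ⇒ x=0 y=7 heading=right
minimal: 2 command(s), checked below 2.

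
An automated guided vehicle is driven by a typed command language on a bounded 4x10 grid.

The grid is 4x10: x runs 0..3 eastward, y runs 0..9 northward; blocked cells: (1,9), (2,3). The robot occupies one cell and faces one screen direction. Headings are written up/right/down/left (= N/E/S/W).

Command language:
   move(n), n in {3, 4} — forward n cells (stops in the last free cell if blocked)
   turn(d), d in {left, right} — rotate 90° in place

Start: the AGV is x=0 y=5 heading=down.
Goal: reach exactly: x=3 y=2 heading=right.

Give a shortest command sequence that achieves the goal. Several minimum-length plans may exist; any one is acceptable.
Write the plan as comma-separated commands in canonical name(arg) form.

move(3), turn(left), move(4)

from: x=0 y=5 heading=down
[1] after move(3): x=0 y=2 heading=down
[2] after turn(left): x=0 y=2 heading=right
[3] after move(4): x=3 y=2 heading=right
no 2-step plan works, so 3 is optimal.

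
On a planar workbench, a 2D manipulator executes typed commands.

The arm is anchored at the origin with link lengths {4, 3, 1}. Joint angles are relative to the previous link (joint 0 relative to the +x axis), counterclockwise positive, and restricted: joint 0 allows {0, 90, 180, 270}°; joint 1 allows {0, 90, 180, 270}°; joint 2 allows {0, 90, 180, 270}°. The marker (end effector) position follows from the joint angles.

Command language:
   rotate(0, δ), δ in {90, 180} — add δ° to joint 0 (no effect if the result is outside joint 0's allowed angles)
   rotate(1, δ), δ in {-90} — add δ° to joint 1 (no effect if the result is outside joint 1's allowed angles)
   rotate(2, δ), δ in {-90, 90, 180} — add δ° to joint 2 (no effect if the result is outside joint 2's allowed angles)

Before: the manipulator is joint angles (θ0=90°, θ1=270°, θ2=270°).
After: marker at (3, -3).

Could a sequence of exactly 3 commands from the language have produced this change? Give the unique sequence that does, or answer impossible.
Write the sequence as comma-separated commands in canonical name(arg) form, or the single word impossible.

rotate(0, 90), rotate(0, 90), rotate(0, 90)

start: joint angles (θ0=90°, θ1=270°, θ2=270°)
[1] after rotate(0, 90): joint angles (θ0=180°, θ1=270°, θ2=270°)
[2] after rotate(0, 90): joint angles (θ0=270°, θ1=270°, θ2=270°)
[3] after rotate(0, 90): joint angles (θ0=0°, θ1=270°, θ2=270°)
uniquely the one of 216 3-step routes that fits.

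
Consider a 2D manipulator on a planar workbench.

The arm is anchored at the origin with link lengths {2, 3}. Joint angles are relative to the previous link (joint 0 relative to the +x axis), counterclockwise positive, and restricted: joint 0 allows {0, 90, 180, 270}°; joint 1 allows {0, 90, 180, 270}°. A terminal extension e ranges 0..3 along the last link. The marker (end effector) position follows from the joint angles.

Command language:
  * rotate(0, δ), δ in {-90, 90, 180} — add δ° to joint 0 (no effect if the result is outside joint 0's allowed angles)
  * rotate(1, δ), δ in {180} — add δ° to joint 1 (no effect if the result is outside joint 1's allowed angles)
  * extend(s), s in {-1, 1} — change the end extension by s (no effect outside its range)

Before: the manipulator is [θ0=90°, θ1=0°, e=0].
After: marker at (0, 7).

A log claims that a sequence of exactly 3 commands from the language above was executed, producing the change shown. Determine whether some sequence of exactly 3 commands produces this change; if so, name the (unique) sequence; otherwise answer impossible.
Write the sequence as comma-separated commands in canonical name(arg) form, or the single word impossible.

extend(-1), extend(1), extend(1)

key: running extend(1) before extend(-1) would end elsewhere — order is forced
initial: [θ0=90°, θ1=0°, e=0]
1. extend(-1) → [θ0=90°, θ1=0°, e=0]
2. extend(1) → [θ0=90°, θ1=0°, e=1]
3. extend(1) → [θ0=90°, θ1=0°, e=2]
no rival 3-sequence matches.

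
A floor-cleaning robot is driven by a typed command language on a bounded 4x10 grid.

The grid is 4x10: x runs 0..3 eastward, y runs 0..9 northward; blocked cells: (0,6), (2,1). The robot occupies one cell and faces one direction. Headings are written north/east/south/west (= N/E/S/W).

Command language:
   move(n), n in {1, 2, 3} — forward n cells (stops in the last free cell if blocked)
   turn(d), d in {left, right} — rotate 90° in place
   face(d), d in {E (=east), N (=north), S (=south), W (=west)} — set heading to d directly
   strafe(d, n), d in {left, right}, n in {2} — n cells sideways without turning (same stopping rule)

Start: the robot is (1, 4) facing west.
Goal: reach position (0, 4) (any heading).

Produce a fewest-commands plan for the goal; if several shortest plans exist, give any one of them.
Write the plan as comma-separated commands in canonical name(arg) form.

move(3)

initial: (1, 4) facing west
[1] after move(3): (0, 4) facing west
minimal: 1 command(s), checked below 1.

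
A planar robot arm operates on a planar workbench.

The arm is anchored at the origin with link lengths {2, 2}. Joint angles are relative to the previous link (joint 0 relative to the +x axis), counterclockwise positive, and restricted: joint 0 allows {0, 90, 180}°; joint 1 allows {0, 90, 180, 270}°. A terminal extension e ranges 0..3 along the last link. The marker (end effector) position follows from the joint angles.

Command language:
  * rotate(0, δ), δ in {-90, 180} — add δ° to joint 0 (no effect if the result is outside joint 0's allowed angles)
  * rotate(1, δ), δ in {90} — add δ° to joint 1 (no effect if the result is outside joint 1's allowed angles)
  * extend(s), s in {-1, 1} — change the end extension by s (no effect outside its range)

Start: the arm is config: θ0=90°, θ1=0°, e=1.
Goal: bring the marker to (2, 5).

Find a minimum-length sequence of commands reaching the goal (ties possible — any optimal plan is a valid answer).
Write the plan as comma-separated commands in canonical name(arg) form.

start: config: θ0=90°, θ1=0°, e=1
1. extend(1) → config: θ0=90°, θ1=0°, e=2
2. extend(1) → config: θ0=90°, θ1=0°, e=3
3. rotate(0, -90) → config: θ0=0°, θ1=0°, e=3
4. rotate(1, 90) → config: θ0=0°, θ1=90°, e=3
shorter routes all fall short; 4 is best.

extend(1), extend(1), rotate(0, -90), rotate(1, 90)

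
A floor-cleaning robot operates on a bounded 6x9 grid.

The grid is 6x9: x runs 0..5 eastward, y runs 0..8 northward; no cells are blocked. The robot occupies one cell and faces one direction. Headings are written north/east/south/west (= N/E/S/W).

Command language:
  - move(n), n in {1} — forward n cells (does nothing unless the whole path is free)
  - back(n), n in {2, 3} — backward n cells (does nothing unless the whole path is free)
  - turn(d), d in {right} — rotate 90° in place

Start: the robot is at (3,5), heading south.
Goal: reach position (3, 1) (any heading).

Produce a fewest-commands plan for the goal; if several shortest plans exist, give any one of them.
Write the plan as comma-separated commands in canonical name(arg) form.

turn(right), turn(right), back(2), back(2)

from: at (3,5), heading south
1. turn(right) → at (3,5), heading west
2. turn(right) → at (3,5), heading north
3. back(2) → at (3,3), heading north
4. back(2) → at (3,1), heading north
no 3-step plan works, so 4 is optimal.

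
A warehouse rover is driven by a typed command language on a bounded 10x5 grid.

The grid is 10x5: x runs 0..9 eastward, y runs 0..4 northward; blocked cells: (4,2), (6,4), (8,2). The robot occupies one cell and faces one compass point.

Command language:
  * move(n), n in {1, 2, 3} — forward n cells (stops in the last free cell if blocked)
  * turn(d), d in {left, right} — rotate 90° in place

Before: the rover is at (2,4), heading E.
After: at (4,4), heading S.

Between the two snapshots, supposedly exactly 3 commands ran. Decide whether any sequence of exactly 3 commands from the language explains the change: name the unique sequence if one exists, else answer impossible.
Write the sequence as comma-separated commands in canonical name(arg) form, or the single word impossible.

key: running turn(right) before move(1) would end elsewhere — order is forced
from: at (2,4), heading E
t=1 move(1) ⇒ at (3,4), heading E
t=2 move(1) ⇒ at (4,4), heading E
t=3 turn(right) ⇒ at (4,4), heading S
no rival 3-sequence matches.

move(1), move(1), turn(right)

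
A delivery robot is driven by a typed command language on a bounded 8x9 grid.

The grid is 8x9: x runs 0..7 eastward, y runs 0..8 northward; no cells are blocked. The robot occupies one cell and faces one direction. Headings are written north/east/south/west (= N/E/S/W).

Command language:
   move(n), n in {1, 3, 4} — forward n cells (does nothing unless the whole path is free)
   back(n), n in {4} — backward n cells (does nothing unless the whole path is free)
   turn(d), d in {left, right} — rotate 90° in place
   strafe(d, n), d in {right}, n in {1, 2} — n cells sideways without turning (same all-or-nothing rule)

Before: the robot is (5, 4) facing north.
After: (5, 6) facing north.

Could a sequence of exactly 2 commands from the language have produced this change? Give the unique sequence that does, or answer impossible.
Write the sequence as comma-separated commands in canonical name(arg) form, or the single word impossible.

key: heading stays N — no command in the sequence turns
initial: (5, 4) facing north
step 1 (move(1)): (5, 5) facing north
step 2 (move(1)): (5, 6) facing north
no rival 2-sequence matches.

move(1), move(1)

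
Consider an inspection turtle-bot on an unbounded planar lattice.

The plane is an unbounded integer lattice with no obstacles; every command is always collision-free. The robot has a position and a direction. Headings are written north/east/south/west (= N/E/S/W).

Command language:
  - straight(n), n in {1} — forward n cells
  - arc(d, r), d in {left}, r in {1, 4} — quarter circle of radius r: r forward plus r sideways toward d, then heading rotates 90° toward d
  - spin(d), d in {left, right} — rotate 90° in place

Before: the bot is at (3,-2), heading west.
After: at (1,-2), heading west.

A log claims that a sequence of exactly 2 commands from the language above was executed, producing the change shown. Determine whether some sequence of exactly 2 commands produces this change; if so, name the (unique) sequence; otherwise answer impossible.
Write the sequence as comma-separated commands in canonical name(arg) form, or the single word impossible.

key: heading stays W — no command in the sequence turns
initial: at (3,-2), heading west
step 1 (straight(1)): at (2,-2), heading west
step 2 (straight(1)): at (1,-2), heading west
uniquely the one of 25 2-step routes that fits.

straight(1), straight(1)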